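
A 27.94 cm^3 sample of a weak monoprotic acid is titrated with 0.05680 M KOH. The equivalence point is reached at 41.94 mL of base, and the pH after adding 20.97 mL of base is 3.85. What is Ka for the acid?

1.4 x 10^-4

20.97 mL is half of the equivalence volume, so this is the half-equivalence point where [HA] = [A^-].
At half-equivalence pH = pKa, so pKa = 3.85.
Ka = 10^(-3.85) = 1.4 x 10^-4.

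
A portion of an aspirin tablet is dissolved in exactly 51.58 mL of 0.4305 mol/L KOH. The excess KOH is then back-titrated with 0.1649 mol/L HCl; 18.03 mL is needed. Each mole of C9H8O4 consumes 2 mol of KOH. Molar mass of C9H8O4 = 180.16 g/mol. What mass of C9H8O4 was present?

1.73 g

Total n(KOH) added = 0.4305 x 0.05158 = 0.02221 mol.
n(HCl) used = 0.1649 x 0.01803 = 0.002973 mol, which equals the excess n(KOH).
So n(KOH) consumed by the sample = 0.02221 - 0.002973 = 0.01923 mol.
n(C9H8O4) = 0.01923 / 2 = 0.009616 mol.
mass = 0.009616 mol x 180.16 g/mol = 1.73 g.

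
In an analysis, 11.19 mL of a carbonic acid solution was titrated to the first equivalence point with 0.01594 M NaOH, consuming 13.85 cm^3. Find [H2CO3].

0.0197 M

n(NaOH) = 0.01594 x 0.01385 = 0.0002208 mol.
At the first equivalence point, 1 mol OH^- react per mol H2CO3, so n(H2CO3) = 0.0002208 / 1 = 0.0002208 mol.
[H2CO3] = 0.0002208 / 0.01119 L = 0.0197 M.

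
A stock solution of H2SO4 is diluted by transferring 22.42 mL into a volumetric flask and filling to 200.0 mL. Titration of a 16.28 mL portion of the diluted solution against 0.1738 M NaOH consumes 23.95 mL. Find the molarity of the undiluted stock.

1.14 M

n(NaOH) = 0.1738 x 0.02395 = 0.004163 mol.
n(H2SO4) in the aliquot = 0.004163 x 1/2 = 0.002081 mol.
[diluted H2SO4] = 0.002081 / 0.01628 = 0.1278 M.
Dilution factor = 200.0/22.42 = 8.921, so [stock] = 0.1278 x 8.921 = 1.14 M.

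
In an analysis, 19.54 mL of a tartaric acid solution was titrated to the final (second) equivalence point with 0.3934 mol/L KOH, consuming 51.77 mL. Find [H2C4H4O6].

0.521 M

n(KOH) = 0.3934 x 0.05177 = 0.02037 mol.
At the final (second) equivalence point, 2 mol OH^- react per mol H2C4H4O6, so n(H2C4H4O6) = 0.02037 / 2 = 0.01018 mol.
[H2C4H4O6] = 0.01018 / 0.01954 L = 0.521 M.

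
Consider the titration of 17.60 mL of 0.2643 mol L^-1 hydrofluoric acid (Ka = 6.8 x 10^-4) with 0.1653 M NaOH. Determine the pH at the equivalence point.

n(HF) = 0.2643 x 0.01760 = 0.004652 mol; V(NaOH) at equivalence = 0.004652/0.1653 = 0.02814 L.
At equivalence all the acid is converted to F-; total volume = 0.01760 + 0.02814 = 0.04574 L, so [F-] = 0.004652/0.04574 = 0.1017 M.
Kb = Kw/Ka = 1.0e-14 / 6.8 x 10^-4 = 1.47e-11.
[OH^-] = sqrt(Kb x [F-]) = sqrt(1.47e-11 x 0.1017) = 1.22e-6 M.
pOH = 5.91, so pH = 14.00 - 5.91 = 8.09.

8.09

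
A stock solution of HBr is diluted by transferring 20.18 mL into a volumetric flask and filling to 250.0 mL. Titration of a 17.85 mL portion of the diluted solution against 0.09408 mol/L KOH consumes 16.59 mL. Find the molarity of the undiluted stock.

n(KOH) = 0.09408 x 0.01659 = 0.001561 mol.
n(HBr) in the aliquot = 0.001561 mol.
[diluted HBr] = 0.001561 / 0.01785 = 0.08744 M.
Dilution factor = 250.0/20.18 = 12.39, so [stock] = 0.08744 x 12.39 = 1.08 M.

1.08 M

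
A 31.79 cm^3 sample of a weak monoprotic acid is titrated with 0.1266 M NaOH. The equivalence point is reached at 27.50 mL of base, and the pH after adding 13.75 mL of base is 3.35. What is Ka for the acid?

13.75 mL is half of the equivalence volume, so this is the half-equivalence point where [HA] = [A^-].
At half-equivalence pH = pKa, so pKa = 3.35.
Ka = 10^(-3.35) = 4.5 x 10^-4.

4.5 x 10^-4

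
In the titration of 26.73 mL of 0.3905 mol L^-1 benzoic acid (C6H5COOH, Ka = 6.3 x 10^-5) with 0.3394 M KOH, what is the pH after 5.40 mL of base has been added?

3.53

Initial n(C6H5COOH) = 0.3905 x 0.02673 = 0.01044 mol.
n(KOH) added = 0.3394 x 0.005400 = 0.001833 mol, converting that many moles of C6H5COOH to C6H5COO-.
Remaining n(C6H5COOH) = 0.008605 mol; n(C6H5COO-) = 0.001833 mol.
By Henderson-Hasselbalch, pH = pKa + log([A^-]/[HA]) = 4.20 + log(0.001833/0.008605) = 4.20 + (-0.67) = 3.53.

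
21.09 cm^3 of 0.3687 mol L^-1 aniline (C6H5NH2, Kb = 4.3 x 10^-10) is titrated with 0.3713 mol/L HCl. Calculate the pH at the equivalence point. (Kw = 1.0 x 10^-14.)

n(C6H5NH2) = 0.3687 x 0.02109 = 0.007776 mol; V(HCl) at equivalence = 0.007776/0.3713 = 0.02094 L.
At equivalence the base is fully converted to C6H5NH3+; total volume = 0.04203 L, so [C6H5NH3+] = 0.007776/0.04203 = 0.1850 M.
Ka(C6H5NH3+) = Kw/Kb = 1.0e-14 / 4.3 x 10^-10 = 2.33e-5.
[H^+] = sqrt(Ka x [C6H5NH3+]) = sqrt(2.33e-5 x 0.1850) = 0.00207 M.
pH = -log(0.00207) = 2.68.

2.68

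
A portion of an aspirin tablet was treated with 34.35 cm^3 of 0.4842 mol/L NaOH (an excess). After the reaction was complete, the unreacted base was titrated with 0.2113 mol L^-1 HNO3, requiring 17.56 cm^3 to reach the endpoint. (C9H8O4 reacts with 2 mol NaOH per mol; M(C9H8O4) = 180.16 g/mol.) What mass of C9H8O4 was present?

1.16 g

Total n(NaOH) added = 0.4842 x 0.03435 = 0.01663 mol.
n(HNO3) used = 0.2113 x 0.01756 = 0.003710 mol, which equals the excess n(NaOH).
So n(NaOH) consumed by the sample = 0.01663 - 0.003710 = 0.01292 mol.
n(C9H8O4) = 0.01292 / 2 = 0.006461 mol.
mass = 0.006461 mol x 180.16 g/mol = 1.16 g.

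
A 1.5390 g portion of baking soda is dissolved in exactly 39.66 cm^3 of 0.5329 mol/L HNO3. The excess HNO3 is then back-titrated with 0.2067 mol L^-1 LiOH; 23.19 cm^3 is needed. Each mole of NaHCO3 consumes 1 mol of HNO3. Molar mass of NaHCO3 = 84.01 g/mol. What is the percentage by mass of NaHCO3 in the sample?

Total n(HNO3) added = 0.5329 x 0.03966 = 0.02113 mol.
n(LiOH) used = 0.2067 x 0.02319 = 0.004793 mol, which equals the excess n(HNO3).
So n(HNO3) consumed by the sample = 0.02113 - 0.004793 = 0.01634 mol.
n(NaHCO3) = 0.01634 / 1 = 0.01634 mol.
mass NaHCO3 = 0.01634 x 84.01 = 1.373 g, so %NaHCO3 = 1.373/1.5390 x 100 = 89.2%.

89.2%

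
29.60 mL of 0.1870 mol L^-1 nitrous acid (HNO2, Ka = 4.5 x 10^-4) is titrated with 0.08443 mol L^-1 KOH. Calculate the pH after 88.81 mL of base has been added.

n(acid) = 0.1870 x 0.02960 = 0.005535 mol; n(KOH) added = 0.08443 x 0.08881 = 0.007498 mol.
Base is in excess by 0.007498 - 0.005535 = 0.001963 mol in a total volume of 0.1184 L.
[OH^-] = 0.001963/0.1184 = 0.01658 M, so pOH = 1.78 and pH = 14.00 - 1.78 = 12.22.

12.22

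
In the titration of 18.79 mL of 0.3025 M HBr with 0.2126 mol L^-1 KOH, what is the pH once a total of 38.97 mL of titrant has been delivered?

n(acid) = 0.3025 x 0.01879 = 0.005684 mol; n(KOH) added = 0.2126 x 0.03897 = 0.008285 mol.
Base is in excess by 0.008285 - 0.005684 = 0.002601 mol in a total volume of 0.05776 L.
[OH^-] = 0.002601/0.05776 = 0.04503 M, so pOH = 1.35 and pH = 14.00 - 1.35 = 12.65.

12.65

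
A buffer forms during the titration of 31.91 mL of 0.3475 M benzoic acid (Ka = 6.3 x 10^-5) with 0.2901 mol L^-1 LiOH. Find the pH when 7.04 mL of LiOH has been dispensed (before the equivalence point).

Initial n(C6H5COOH) = 0.3475 x 0.03191 = 0.01109 mol.
n(LiOH) added = 0.2901 x 0.007040 = 0.002042 mol, converting that many moles of C6H5COOH to C6H5COO-.
Remaining n(C6H5COOH) = 0.009046 mol; n(C6H5COO-) = 0.002042 mol.
By Henderson-Hasselbalch, pH = pKa + log([A^-]/[HA]) = 4.20 + log(0.002042/0.009046) = 4.20 + (-0.65) = 3.55.

3.55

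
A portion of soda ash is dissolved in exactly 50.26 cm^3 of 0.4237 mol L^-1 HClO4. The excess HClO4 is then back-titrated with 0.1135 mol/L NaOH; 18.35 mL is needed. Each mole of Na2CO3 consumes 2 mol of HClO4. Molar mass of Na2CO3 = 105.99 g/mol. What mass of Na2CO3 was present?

Total n(HClO4) added = 0.4237 x 0.05026 = 0.02130 mol.
n(NaOH) used = 0.1135 x 0.01835 = 0.002083 mol, which equals the excess n(HClO4).
So n(HClO4) consumed by the sample = 0.02130 - 0.002083 = 0.01921 mol.
n(Na2CO3) = 0.01921 / 2 = 0.009606 mol.
mass = 0.009606 mol x 105.99 g/mol = 1.02 g.

1.02 g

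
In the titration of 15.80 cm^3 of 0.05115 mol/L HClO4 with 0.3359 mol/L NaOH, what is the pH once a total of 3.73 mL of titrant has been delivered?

12.36

n(acid) = 0.05115 x 0.01580 = 0.0008082 mol; n(NaOH) added = 0.3359 x 0.003730 = 0.001253 mol.
Base is in excess by 0.001253 - 0.0008082 = 0.0004447 mol in a total volume of 0.01953 L.
[OH^-] = 0.0004447/0.01953 = 0.02277 M, so pOH = 1.64 and pH = 14.00 - 1.64 = 12.36.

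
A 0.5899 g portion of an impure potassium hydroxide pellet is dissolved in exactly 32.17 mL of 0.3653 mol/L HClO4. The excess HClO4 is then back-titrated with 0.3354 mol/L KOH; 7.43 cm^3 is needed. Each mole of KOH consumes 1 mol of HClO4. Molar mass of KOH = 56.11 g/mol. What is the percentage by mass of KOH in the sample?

Total n(HClO4) added = 0.3653 x 0.03217 = 0.01175 mol.
n(KOH) used = 0.3354 x 0.007430 = 0.002492 mol, which equals the excess n(HClO4).
So n(HClO4) consumed by the sample = 0.01175 - 0.002492 = 0.009260 mol.
n(KOH) = 0.009260 / 1 = 0.009260 mol.
mass KOH = 0.009260 x 56.11 = 0.5196 g, so %KOH = 0.5196/0.5899 x 100 = 88.1%.

88.1%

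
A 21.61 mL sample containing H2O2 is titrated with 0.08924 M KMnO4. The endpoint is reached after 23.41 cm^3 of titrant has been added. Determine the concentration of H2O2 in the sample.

0.242 M

n(KMnO4) = 0.08924 x 0.02341 = 0.002089 mol.
From the balanced equation, 2 mol KMnO4 reacts with 5 mol H2O2, so n(H2O2) = 0.002089 x 5/2 = 0.005223 mol.
[H2O2] = 0.005223 / 0.02161 L = 0.242 M.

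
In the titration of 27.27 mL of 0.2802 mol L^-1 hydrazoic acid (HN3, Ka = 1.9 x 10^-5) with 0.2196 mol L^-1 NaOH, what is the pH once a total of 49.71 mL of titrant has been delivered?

12.63

n(acid) = 0.2802 x 0.02727 = 0.007641 mol; n(NaOH) added = 0.2196 x 0.04971 = 0.01092 mol.
Base is in excess by 0.01092 - 0.007641 = 0.003275 mol in a total volume of 0.07698 L.
[OH^-] = 0.003275/0.07698 = 0.04255 M, so pOH = 1.37 and pH = 14.00 - 1.37 = 12.63.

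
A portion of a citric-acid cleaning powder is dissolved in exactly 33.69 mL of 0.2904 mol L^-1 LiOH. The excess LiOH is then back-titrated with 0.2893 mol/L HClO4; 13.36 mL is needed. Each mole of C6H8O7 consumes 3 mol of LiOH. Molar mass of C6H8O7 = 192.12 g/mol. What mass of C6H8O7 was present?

Total n(LiOH) added = 0.2904 x 0.03369 = 0.009784 mol.
n(HClO4) used = 0.2893 x 0.01336 = 0.003865 mol, which equals the excess n(LiOH).
So n(LiOH) consumed by the sample = 0.009784 - 0.003865 = 0.005919 mol.
n(C6H8O7) = 0.005919 / 3 = 0.001973 mol.
mass = 0.001973 mol x 192.12 g/mol = 0.379 g.

0.379 g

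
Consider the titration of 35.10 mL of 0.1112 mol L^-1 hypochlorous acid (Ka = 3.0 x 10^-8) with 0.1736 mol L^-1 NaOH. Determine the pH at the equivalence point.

n(HClO) = 0.1112 x 0.03510 = 0.003903 mol; V(NaOH) at equivalence = 0.003903/0.1736 = 0.02248 L.
At equivalence all the acid is converted to ClO-; total volume = 0.03510 + 0.02248 = 0.05758 L, so [ClO-] = 0.003903/0.05758 = 0.06778 M.
Kb = Kw/Ka = 1.0e-14 / 3.0 x 10^-8 = 3.33e-7.
[OH^-] = sqrt(Kb x [ClO-]) = sqrt(3.33e-7 x 0.06778) = 0.000150 M.
pOH = 3.82, so pH = 14.00 - 3.82 = 10.18.

10.18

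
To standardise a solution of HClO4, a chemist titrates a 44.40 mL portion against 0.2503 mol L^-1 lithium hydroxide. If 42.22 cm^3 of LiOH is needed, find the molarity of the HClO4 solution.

0.238 M

n(LiOH) delivered = 0.2503 x 0.04222 = 0.01057 mol.
For a 1:1 reaction, n(HClO4) = 0.01057 mol.
[HClO4] = 0.01057 mol / 0.04440 L = 0.238 M.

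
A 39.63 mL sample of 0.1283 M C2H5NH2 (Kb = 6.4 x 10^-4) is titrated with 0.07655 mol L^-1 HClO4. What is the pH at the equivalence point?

n(C2H5NH2) = 0.1283 x 0.03963 = 0.005085 mol; V(HClO4) at equivalence = 0.005085/0.07655 = 0.06642 L.
At equivalence the base is fully converted to C2H5NH3+; total volume = 0.1061 L, so [C2H5NH3+] = 0.005085/0.1061 = 0.04794 M.
Ka(C2H5NH3+) = Kw/Kb = 1.0e-14 / 6.4 x 10^-4 = 1.56e-11.
[H^+] = sqrt(Ka x [C2H5NH3+]) = sqrt(1.56e-11 x 0.04794) = 8.66e-7 M.
pH = -log(8.66e-7) = 6.06.

6.06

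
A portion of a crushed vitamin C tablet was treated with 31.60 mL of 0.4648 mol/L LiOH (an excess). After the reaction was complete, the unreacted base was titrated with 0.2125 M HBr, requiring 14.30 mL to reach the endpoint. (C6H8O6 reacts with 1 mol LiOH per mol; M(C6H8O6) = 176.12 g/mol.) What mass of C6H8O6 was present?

2.05 g

Total n(LiOH) added = 0.4648 x 0.03160 = 0.01469 mol.
n(HBr) used = 0.2125 x 0.01430 = 0.003039 mol, which equals the excess n(LiOH).
So n(LiOH) consumed by the sample = 0.01469 - 0.003039 = 0.01165 mol.
n(C6H8O6) = 0.01165 / 1 = 0.01165 mol.
mass = 0.01165 mol x 176.12 g/mol = 2.05 g.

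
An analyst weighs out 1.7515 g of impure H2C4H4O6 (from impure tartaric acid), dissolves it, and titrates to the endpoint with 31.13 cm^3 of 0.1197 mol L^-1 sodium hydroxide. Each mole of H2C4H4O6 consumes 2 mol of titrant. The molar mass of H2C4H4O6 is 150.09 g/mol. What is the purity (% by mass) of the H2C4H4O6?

n(NaOH) = 0.1197 x 0.03113 = 0.003726 mol.
n(H2C4H4O6) = 0.003726 / 2 = 0.001863 mol.
mass of H2C4H4O6 = 0.001863 x 150.09 = 0.2796 g.
% purity = 0.2796 / 1.7515 x 100 = 16.0%.

16.0%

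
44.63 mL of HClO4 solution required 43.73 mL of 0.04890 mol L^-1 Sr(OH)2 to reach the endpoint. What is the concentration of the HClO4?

n(Sr(OH)2) delivered = 0.04890 x 0.04373 = 0.002138 mol.
The reaction is 2 HClO4 + 1 Sr(OH)2, so n(HClO4) = 0.002138 x 2/1 = 0.004277 mol.
[HClO4] = 0.004277 mol / 0.04463 L = 0.0958 M.

0.0958 M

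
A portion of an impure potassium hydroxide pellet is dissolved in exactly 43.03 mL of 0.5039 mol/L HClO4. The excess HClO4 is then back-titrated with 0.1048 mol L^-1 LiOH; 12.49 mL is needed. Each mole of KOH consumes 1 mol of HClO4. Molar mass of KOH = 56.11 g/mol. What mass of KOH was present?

1.14 g

Total n(HClO4) added = 0.5039 x 0.04303 = 0.02168 mol.
n(LiOH) used = 0.1048 x 0.01249 = 0.001309 mol, which equals the excess n(HClO4).
So n(HClO4) consumed by the sample = 0.02168 - 0.001309 = 0.02037 mol.
n(KOH) = 0.02037 / 1 = 0.02037 mol.
mass = 0.02037 mol x 56.11 g/mol = 1.14 g.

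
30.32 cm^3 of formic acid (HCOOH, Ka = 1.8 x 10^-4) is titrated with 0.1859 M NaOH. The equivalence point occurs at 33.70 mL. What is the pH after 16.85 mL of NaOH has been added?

3.74

16.85 mL is exactly half the equivalence volume (33.70/2), i.e. the half-equivalence point.
There, n(HA) = n(A^-), so pH = pKa = -log(1.8 x 10^-4) = 3.74.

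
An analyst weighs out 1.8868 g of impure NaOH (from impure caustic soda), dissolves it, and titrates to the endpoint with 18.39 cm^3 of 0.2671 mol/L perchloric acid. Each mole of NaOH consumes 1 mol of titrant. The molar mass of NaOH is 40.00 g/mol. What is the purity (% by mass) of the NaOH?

10.4%

n(HClO4) = 0.2671 x 0.01839 = 0.004912 mol.
n(NaOH) = 0.004912 / 1 = 0.004912 mol.
mass of NaOH = 0.004912 x 40.00 = 0.1965 g.
% purity = 0.1965 / 1.8868 x 100 = 10.4%.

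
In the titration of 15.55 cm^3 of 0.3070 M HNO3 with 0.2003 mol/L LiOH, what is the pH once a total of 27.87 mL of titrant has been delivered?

n(acid) = 0.3070 x 0.01555 = 0.004774 mol; n(LiOH) added = 0.2003 x 0.02787 = 0.005582 mol.
Base is in excess by 0.005582 - 0.004774 = 0.0008085 mol in a total volume of 0.04342 L.
[OH^-] = 0.0008085/0.04342 = 0.01862 M, so pOH = 1.73 and pH = 14.00 - 1.73 = 12.27.

12.27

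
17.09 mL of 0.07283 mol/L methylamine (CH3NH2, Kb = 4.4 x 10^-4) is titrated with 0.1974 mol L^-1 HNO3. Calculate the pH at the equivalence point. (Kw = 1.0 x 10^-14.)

n(CH3NH2) = 0.07283 x 0.01709 = 0.001245 mol; V(HNO3) at equivalence = 0.001245/0.1974 = 0.006305 L.
At equivalence the base is fully converted to CH3NH3+; total volume = 0.02340 L, so [CH3NH3+] = 0.001245/0.02340 = 0.05320 M.
Ka(CH3NH3+) = Kw/Kb = 1.0e-14 / 4.4 x 10^-4 = 2.27e-11.
[H^+] = sqrt(Ka x [CH3NH3+]) = sqrt(2.27e-11 x 0.05320) = 1.10e-6 M.
pH = -log(1.10e-6) = 5.96.

5.96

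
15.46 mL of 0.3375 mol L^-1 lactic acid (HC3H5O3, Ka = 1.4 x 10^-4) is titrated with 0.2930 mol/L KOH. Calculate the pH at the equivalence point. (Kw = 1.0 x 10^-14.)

8.52

n(HC3H5O3) = 0.3375 x 0.01546 = 0.005218 mol; V(KOH) at equivalence = 0.005218/0.2930 = 0.01781 L.
At equivalence all the acid is converted to C3H5O3-; total volume = 0.01546 + 0.01781 = 0.03327 L, so [C3H5O3-] = 0.005218/0.03327 = 0.1568 M.
Kb = Kw/Ka = 1.0e-14 / 1.4 x 10^-4 = 7.14e-11.
[OH^-] = sqrt(Kb x [C3H5O3-]) = sqrt(7.14e-11 x 0.1568) = 3.35e-6 M.
pOH = 5.48, so pH = 14.00 - 5.48 = 8.52.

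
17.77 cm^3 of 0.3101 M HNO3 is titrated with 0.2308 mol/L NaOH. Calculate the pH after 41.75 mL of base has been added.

12.84

n(acid) = 0.3101 x 0.01777 = 0.005510 mol; n(NaOH) added = 0.2308 x 0.04175 = 0.009636 mol.
Base is in excess by 0.009636 - 0.005510 = 0.004125 mol in a total volume of 0.05952 L.
[OH^-] = 0.004125/0.05952 = 0.06931 M, so pOH = 1.16 and pH = 14.00 - 1.16 = 12.84.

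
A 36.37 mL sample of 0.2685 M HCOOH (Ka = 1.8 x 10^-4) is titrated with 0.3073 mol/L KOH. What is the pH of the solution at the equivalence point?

8.45

n(HCOOH) = 0.2685 x 0.03637 = 0.009765 mol; V(KOH) at equivalence = 0.009765/0.3073 = 0.03178 L.
At equivalence all the acid is converted to HCOO-; total volume = 0.03637 + 0.03178 = 0.06815 L, so [HCOO-] = 0.009765/0.06815 = 0.1433 M.
Kb = Kw/Ka = 1.0e-14 / 1.8 x 10^-4 = 5.56e-11.
[OH^-] = sqrt(Kb x [HCOO-]) = sqrt(5.56e-11 x 0.1433) = 2.82e-6 M.
pOH = 5.55, so pH = 14.00 - 5.55 = 8.45.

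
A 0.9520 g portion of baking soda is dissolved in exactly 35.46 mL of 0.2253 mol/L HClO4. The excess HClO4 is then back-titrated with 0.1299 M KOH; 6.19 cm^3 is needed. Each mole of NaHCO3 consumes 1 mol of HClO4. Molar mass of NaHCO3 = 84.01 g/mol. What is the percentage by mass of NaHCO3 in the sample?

Total n(HClO4) added = 0.2253 x 0.03546 = 0.007989 mol.
n(KOH) used = 0.1299 x 0.006190 = 0.0008041 mol, which equals the excess n(HClO4).
So n(HClO4) consumed by the sample = 0.007989 - 0.0008041 = 0.007185 mol.
n(NaHCO3) = 0.007185 / 1 = 0.007185 mol.
mass NaHCO3 = 0.007185 x 84.01 = 0.6036 g, so %NaHCO3 = 0.6036/0.9520 x 100 = 63.4%.

63.4%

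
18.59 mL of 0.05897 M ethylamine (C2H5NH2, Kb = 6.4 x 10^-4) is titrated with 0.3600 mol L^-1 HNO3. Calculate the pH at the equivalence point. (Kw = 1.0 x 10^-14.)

n(C2H5NH2) = 0.05897 x 0.01859 = 0.001096 mol; V(HNO3) at equivalence = 0.001096/0.3600 = 0.003045 L.
At equivalence the base is fully converted to C2H5NH3+; total volume = 0.02164 L, so [C2H5NH3+] = 0.001096/0.02164 = 0.05067 M.
Ka(C2H5NH3+) = Kw/Kb = 1.0e-14 / 6.4 x 10^-4 = 1.56e-11.
[H^+] = sqrt(Ka x [C2H5NH3+]) = sqrt(1.56e-11 x 0.05067) = 8.90e-7 M.
pH = -log(8.90e-7) = 6.05.

6.05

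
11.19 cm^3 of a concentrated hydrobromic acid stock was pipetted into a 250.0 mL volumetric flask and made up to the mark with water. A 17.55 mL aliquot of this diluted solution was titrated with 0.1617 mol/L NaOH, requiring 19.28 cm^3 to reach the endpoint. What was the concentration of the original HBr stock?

n(NaOH) = 0.1617 x 0.01928 = 0.003118 mol.
n(HBr) in the aliquot = 0.003118 mol.
[diluted HBr] = 0.003118 / 0.01755 = 0.1776 M.
Dilution factor = 250.0/11.19 = 22.34, so [stock] = 0.1776 x 22.34 = 3.97 M.

3.97 M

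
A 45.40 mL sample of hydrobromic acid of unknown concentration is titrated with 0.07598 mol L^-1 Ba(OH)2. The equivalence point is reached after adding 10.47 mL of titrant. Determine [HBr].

n(Ba(OH)2) delivered = 0.07598 x 0.01047 = 0.0007955 mol.
The reaction is 2 HBr + 1 Ba(OH)2, so n(HBr) = 0.0007955 x 2/1 = 0.001591 mol.
[HBr] = 0.001591 mol / 0.04540 L = 0.0350 M.

0.0350 M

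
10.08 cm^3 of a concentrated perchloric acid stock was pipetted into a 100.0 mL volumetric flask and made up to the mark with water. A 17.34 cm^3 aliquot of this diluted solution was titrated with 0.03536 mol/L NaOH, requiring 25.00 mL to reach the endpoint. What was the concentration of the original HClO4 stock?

0.506 M

n(NaOH) = 0.03536 x 0.02500 = 0.0008840 mol.
n(HClO4) in the aliquot = 0.0008840 mol.
[diluted HClO4] = 0.0008840 / 0.01734 = 0.05098 M.
Dilution factor = 100.0/10.08 = 9.921, so [stock] = 0.05098 x 9.921 = 0.506 M.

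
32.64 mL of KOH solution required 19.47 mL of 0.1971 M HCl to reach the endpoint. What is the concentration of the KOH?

n(HCl) delivered = 0.1971 x 0.01947 = 0.003838 mol.
For a 1:1 reaction, n(KOH) = 0.003838 mol.
[KOH] = 0.003838 mol / 0.03264 L = 0.118 M.

0.118 M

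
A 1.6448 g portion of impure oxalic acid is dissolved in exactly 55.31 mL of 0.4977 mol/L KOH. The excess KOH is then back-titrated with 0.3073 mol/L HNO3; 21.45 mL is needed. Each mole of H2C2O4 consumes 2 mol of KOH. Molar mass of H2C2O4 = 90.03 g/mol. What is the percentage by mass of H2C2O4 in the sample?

57.3%

Total n(KOH) added = 0.4977 x 0.05531 = 0.02753 mol.
n(HNO3) used = 0.3073 x 0.02145 = 0.006592 mol, which equals the excess n(KOH).
So n(KOH) consumed by the sample = 0.02753 - 0.006592 = 0.02094 mol.
n(H2C2O4) = 0.02094 / 2 = 0.01047 mol.
mass H2C2O4 = 0.01047 x 90.03 = 0.9424 g, so %H2C2O4 = 0.9424/1.6448 x 100 = 57.3%.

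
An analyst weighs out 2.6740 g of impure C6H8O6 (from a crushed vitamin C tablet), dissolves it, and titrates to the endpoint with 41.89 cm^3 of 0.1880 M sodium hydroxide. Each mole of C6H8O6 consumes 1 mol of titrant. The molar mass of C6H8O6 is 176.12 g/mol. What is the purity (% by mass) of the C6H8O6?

n(NaOH) = 0.1880 x 0.04189 = 0.007875 mol.
n(C6H8O6) = 0.007875 / 1 = 0.007875 mol.
mass of C6H8O6 = 0.007875 x 176.12 = 1.387 g.
% purity = 1.387 / 2.6740 x 100 = 51.9%.

51.9%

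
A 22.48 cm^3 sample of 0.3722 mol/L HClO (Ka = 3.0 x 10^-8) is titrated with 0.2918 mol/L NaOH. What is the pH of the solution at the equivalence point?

10.37

n(HClO) = 0.3722 x 0.02248 = 0.008367 mol; V(NaOH) at equivalence = 0.008367/0.2918 = 0.02867 L.
At equivalence all the acid is converted to ClO-; total volume = 0.02248 + 0.02867 = 0.05115 L, so [ClO-] = 0.008367/0.05115 = 0.1636 M.
Kb = Kw/Ka = 1.0e-14 / 3.0 x 10^-8 = 3.33e-7.
[OH^-] = sqrt(Kb x [ClO-]) = sqrt(3.33e-7 x 0.1636) = 0.000233 M.
pOH = 3.63, so pH = 14.00 - 3.63 = 10.37.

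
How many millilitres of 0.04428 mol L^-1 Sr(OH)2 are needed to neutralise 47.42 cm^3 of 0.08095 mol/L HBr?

n(HBr) = 0.08095 mol/L x 0.04742 L = 0.003839 mol.
The neutralisation is 2 HBr : 1 Sr(OH)2, so n(Sr(OH)2) = 0.003839 x 1/2 = 0.001919 mol.
V(Sr(OH)2) = 0.001919 / 0.04428 = 0.04335 L = 43.3 mL.

43.3 mL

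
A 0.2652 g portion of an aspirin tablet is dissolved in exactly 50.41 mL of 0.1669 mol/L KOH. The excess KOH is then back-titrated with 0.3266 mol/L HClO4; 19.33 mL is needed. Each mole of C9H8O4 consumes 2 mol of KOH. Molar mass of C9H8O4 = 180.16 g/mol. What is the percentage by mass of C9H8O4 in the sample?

71.3%

Total n(KOH) added = 0.1669 x 0.05041 = 0.008413 mol.
n(HClO4) used = 0.3266 x 0.01933 = 0.006313 mol, which equals the excess n(KOH).
So n(KOH) consumed by the sample = 0.008413 - 0.006313 = 0.002100 mol.
n(C9H8O4) = 0.002100 / 2 = 0.001050 mol.
mass C9H8O4 = 0.001050 x 180.16 = 0.1892 g, so %C9H8O4 = 0.1892/0.2652 x 100 = 71.3%.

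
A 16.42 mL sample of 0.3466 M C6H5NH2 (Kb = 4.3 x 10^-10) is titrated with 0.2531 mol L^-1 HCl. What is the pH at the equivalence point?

2.73

n(C6H5NH2) = 0.3466 x 0.01642 = 0.005691 mol; V(HCl) at equivalence = 0.005691/0.2531 = 0.02249 L.
At equivalence the base is fully converted to C6H5NH3+; total volume = 0.03891 L, so [C6H5NH3+] = 0.005691/0.03891 = 0.1463 M.
Ka(C6H5NH3+) = Kw/Kb = 1.0e-14 / 4.3 x 10^-10 = 2.33e-5.
[H^+] = sqrt(Ka x [C6H5NH3+]) = sqrt(2.33e-5 x 0.1463) = 0.00184 M.
pH = -log(0.00184) = 2.73.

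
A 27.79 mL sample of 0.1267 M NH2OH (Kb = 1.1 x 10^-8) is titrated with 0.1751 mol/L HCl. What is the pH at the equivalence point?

3.59

n(NH2OH) = 0.1267 x 0.02779 = 0.003521 mol; V(HCl) at equivalence = 0.003521/0.1751 = 0.02011 L.
At equivalence the base is fully converted to NH3OH+; total volume = 0.04790 L, so [NH3OH+] = 0.003521/0.04790 = 0.07351 M.
Ka(NH3OH+) = Kw/Kb = 1.0e-14 / 1.1 x 10^-8 = 9.09e-7.
[H^+] = sqrt(Ka x [NH3OH+]) = sqrt(9.09e-7 x 0.07351) = 0.000259 M.
pH = -log(0.000259) = 3.59.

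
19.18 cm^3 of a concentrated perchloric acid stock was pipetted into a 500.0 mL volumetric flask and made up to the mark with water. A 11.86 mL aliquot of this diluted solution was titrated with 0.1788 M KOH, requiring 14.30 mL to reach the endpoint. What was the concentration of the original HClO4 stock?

5.62 M

n(KOH) = 0.1788 x 0.01430 = 0.002557 mol.
n(HClO4) in the aliquot = 0.002557 mol.
[diluted HClO4] = 0.002557 / 0.01186 = 0.2156 M.
Dilution factor = 500.0/19.18 = 26.07, so [stock] = 0.2156 x 26.07 = 5.62 M.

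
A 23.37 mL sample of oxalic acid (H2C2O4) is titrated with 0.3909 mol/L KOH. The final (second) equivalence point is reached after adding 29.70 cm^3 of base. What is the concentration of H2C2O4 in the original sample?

n(KOH) = 0.3909 x 0.02970 = 0.01161 mol.
At the final (second) equivalence point, 2 mol OH^- react per mol H2C2O4, so n(H2C2O4) = 0.01161 / 2 = 0.005805 mol.
[H2C2O4] = 0.005805 / 0.02337 L = 0.248 M.

0.248 M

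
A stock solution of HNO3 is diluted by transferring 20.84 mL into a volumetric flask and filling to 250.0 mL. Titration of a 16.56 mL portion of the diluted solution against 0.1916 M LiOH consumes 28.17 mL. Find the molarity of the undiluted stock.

n(LiOH) = 0.1916 x 0.02817 = 0.005397 mol.
n(HNO3) in the aliquot = 0.005397 mol.
[diluted HNO3] = 0.005397 / 0.01656 = 0.3259 M.
Dilution factor = 250.0/20.84 = 12.00, so [stock] = 0.3259 x 12.00 = 3.91 M.

3.91 M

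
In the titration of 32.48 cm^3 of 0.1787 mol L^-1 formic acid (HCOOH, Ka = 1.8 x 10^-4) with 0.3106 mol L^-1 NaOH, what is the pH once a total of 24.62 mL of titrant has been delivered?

12.51

n(acid) = 0.1787 x 0.03248 = 0.005804 mol; n(NaOH) added = 0.3106 x 0.02462 = 0.007647 mol.
Base is in excess by 0.007647 - 0.005804 = 0.001843 mol in a total volume of 0.05710 L.
[OH^-] = 0.001843/0.05710 = 0.03227 M, so pOH = 1.49 and pH = 14.00 - 1.49 = 12.51.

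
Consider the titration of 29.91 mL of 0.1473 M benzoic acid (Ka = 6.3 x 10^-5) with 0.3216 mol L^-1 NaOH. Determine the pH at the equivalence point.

n(C6H5COOH) = 0.1473 x 0.02991 = 0.004406 mol; V(NaOH) at equivalence = 0.004406/0.3216 = 0.01370 L.
At equivalence all the acid is converted to C6H5COO-; total volume = 0.02991 + 0.01370 = 0.04361 L, so [C6H5COO-] = 0.004406/0.04361 = 0.1010 M.
Kb = Kw/Ka = 1.0e-14 / 6.3 x 10^-5 = 1.59e-10.
[OH^-] = sqrt(Kb x [C6H5COO-]) = sqrt(1.59e-10 x 0.1010) = 4.00e-6 M.
pOH = 5.40, so pH = 14.00 - 5.40 = 8.60.

8.60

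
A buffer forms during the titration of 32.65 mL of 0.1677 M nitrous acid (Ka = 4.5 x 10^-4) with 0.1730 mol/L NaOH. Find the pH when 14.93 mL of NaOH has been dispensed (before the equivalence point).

Initial n(HNO2) = 0.1677 x 0.03265 = 0.005475 mol.
n(NaOH) added = 0.1730 x 0.01493 = 0.002583 mol, converting that many moles of HNO2 to NO2-.
Remaining n(HNO2) = 0.002893 mol; n(NO2-) = 0.002583 mol.
By Henderson-Hasselbalch, pH = pKa + log([A^-]/[HA]) = 3.35 + log(0.002583/0.002893) = 3.35 + (-0.05) = 3.30.

3.30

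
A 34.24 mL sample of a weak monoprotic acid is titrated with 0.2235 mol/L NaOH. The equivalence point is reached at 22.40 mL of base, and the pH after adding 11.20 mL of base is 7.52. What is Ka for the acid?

3.0 x 10^-8

11.20 mL is half of the equivalence volume, so this is the half-equivalence point where [HA] = [A^-].
At half-equivalence pH = pKa, so pKa = 7.52.
Ka = 10^(-7.52) = 3.0 x 10^-8.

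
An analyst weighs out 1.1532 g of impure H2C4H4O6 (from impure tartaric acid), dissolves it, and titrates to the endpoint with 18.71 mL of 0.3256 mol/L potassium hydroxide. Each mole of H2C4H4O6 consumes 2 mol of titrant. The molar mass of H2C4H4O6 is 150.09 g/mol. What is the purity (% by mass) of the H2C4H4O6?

39.6%

n(KOH) = 0.3256 x 0.01871 = 0.006092 mol.
n(H2C4H4O6) = 0.006092 / 2 = 0.003046 mol.
mass of H2C4H4O6 = 0.003046 x 150.09 = 0.4572 g.
% purity = 0.4572 / 1.1532 x 100 = 39.6%.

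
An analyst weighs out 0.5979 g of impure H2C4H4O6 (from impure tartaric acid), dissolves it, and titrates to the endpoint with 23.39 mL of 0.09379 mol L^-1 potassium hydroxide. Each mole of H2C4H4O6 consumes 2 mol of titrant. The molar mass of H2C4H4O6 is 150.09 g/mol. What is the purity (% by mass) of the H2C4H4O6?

27.5%

n(KOH) = 0.09379 x 0.02339 = 0.002194 mol.
n(H2C4H4O6) = 0.002194 / 2 = 0.001097 mol.
mass of H2C4H4O6 = 0.001097 x 150.09 = 0.1646 g.
% purity = 0.1646 / 0.5979 x 100 = 27.5%.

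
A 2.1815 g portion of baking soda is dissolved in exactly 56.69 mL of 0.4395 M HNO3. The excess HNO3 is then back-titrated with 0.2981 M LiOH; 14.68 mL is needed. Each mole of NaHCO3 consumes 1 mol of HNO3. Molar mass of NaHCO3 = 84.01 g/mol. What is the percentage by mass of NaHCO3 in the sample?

79.1%

Total n(HNO3) added = 0.4395 x 0.05669 = 0.02492 mol.
n(LiOH) used = 0.2981 x 0.01468 = 0.004376 mol, which equals the excess n(HNO3).
So n(HNO3) consumed by the sample = 0.02492 - 0.004376 = 0.02054 mol.
n(NaHCO3) = 0.02054 / 1 = 0.02054 mol.
mass NaHCO3 = 0.02054 x 84.01 = 1.725 g, so %NaHCO3 = 1.725/2.1815 x 100 = 79.1%.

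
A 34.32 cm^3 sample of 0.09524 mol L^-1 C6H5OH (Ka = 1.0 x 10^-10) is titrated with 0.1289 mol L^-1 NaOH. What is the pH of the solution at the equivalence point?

n(C6H5OH) = 0.09524 x 0.03432 = 0.003269 mol; V(NaOH) at equivalence = 0.003269/0.1289 = 0.02536 L.
At equivalence all the acid is converted to C6H5O-; total volume = 0.03432 + 0.02536 = 0.05968 L, so [C6H5O-] = 0.003269/0.05968 = 0.05477 M.
Kb = Kw/Ka = 1.0e-14 / 1.0 x 10^-10 = 0.000100.
[OH^-] = sqrt(Kb x [C6H5O-]) = sqrt(0.000100 x 0.05477) = 0.00234 M.
pOH = 2.63, so pH = 14.00 - 2.63 = 11.37.

11.37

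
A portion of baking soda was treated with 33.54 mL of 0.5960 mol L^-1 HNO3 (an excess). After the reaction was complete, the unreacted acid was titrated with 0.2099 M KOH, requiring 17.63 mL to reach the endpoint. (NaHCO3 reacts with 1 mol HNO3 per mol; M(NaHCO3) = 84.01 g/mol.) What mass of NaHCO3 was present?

Total n(HNO3) added = 0.5960 x 0.03354 = 0.01999 mol.
n(KOH) used = 0.2099 x 0.01763 = 0.003701 mol, which equals the excess n(HNO3).
So n(HNO3) consumed by the sample = 0.01999 - 0.003701 = 0.01629 mol.
n(NaHCO3) = 0.01629 / 1 = 0.01629 mol.
mass = 0.01629 mol x 84.01 g/mol = 1.37 g.

1.37 g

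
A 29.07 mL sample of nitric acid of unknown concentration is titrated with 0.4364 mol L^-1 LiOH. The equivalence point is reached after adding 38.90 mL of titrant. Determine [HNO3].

n(LiOH) delivered = 0.4364 x 0.03890 = 0.01698 mol.
For a 1:1 reaction, n(HNO3) = 0.01698 mol.
[HNO3] = 0.01698 mol / 0.02907 L = 0.584 M.

0.584 M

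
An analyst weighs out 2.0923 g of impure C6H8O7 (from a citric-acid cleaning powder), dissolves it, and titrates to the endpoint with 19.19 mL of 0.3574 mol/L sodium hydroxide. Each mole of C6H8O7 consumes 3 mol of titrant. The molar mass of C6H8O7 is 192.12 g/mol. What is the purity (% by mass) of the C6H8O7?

21.0%

n(NaOH) = 0.3574 x 0.01919 = 0.006859 mol.
n(C6H8O7) = 0.006859 / 3 = 0.002286 mol.
mass of C6H8O7 = 0.002286 x 192.12 = 0.4392 g.
% purity = 0.4392 / 2.0923 x 100 = 21.0%.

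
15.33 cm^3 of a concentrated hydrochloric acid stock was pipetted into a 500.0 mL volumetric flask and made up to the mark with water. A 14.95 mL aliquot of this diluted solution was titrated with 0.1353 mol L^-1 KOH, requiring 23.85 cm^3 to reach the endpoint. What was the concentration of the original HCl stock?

7.04 M

n(KOH) = 0.1353 x 0.02385 = 0.003227 mol.
n(HCl) in the aliquot = 0.003227 mol.
[diluted HCl] = 0.003227 / 0.01495 = 0.2158 M.
Dilution factor = 500.0/15.33 = 32.62, so [stock] = 0.2158 x 32.62 = 7.04 M.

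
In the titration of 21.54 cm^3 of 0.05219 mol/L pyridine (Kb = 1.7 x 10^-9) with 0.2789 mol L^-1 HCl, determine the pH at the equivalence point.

3.29

n(C5H5N) = 0.05219 x 0.02154 = 0.001124 mol; V(HCl) at equivalence = 0.001124/0.2789 = 0.004031 L.
At equivalence the base is fully converted to C5H5NH+; total volume = 0.02557 L, so [C5H5NH+] = 0.001124/0.02557 = 0.04396 M.
Ka(C5H5NH+) = Kw/Kb = 1.0e-14 / 1.7 x 10^-9 = 5.88e-6.
[H^+] = sqrt(Ka x [C5H5NH+]) = sqrt(5.88e-6 x 0.04396) = 0.000509 M.
pH = -log(0.000509) = 3.29.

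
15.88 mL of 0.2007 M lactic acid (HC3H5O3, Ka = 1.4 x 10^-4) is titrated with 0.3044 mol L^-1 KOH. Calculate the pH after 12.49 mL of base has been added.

n(acid) = 0.2007 x 0.01588 = 0.003187 mol; n(KOH) added = 0.3044 x 0.01249 = 0.003802 mol.
Base is in excess by 0.003802 - 0.003187 = 0.0006148 mol in a total volume of 0.02837 L.
[OH^-] = 0.0006148/0.02837 = 0.02167 M, so pOH = 1.66 and pH = 14.00 - 1.66 = 12.34.

12.34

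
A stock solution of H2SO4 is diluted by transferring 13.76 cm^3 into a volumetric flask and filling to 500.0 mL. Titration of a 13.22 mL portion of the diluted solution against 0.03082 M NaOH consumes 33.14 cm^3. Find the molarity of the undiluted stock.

n(NaOH) = 0.03082 x 0.03314 = 0.001021 mol.
n(H2SO4) in the aliquot = 0.001021 x 1/2 = 0.0005107 mol.
[diluted H2SO4] = 0.0005107 / 0.01322 = 0.03863 M.
Dilution factor = 500.0/13.76 = 36.34, so [stock] = 0.03863 x 36.34 = 1.40 M.

1.40 M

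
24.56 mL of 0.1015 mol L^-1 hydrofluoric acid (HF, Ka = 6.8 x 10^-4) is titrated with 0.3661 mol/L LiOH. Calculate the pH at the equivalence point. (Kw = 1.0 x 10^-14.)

8.03

n(HF) = 0.1015 x 0.02456 = 0.002493 mol; V(LiOH) at equivalence = 0.002493/0.3661 = 0.006809 L.
At equivalence all the acid is converted to F-; total volume = 0.02456 + 0.006809 = 0.03137 L, so [F-] = 0.002493/0.03137 = 0.07947 M.
Kb = Kw/Ka = 1.0e-14 / 6.8 x 10^-4 = 1.47e-11.
[OH^-] = sqrt(Kb x [F-]) = sqrt(1.47e-11 x 0.07947) = 1.08e-6 M.
pOH = 5.97, so pH = 14.00 - 5.97 = 8.03.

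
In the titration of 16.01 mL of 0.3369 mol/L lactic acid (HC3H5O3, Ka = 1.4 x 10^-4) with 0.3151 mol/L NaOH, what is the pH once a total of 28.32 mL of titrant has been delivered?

n(acid) = 0.3369 x 0.01601 = 0.005394 mol; n(NaOH) added = 0.3151 x 0.02832 = 0.008924 mol.
Base is in excess by 0.008924 - 0.005394 = 0.003530 mol in a total volume of 0.04433 L.
[OH^-] = 0.003530/0.04433 = 0.07963 M, so pOH = 1.10 and pH = 14.00 - 1.10 = 12.90.

12.90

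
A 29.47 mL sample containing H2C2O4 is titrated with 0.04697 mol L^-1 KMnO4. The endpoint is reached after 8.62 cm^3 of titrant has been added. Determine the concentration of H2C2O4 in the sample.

0.0343 M

n(KMnO4) = 0.04697 x 0.008620 = 0.0004049 mol.
From the balanced equation, 2 mol KMnO4 reacts with 5 mol H2C2O4, so n(H2C2O4) = 0.0004049 x 5/2 = 0.001012 mol.
[H2C2O4] = 0.001012 / 0.02947 L = 0.0343 M.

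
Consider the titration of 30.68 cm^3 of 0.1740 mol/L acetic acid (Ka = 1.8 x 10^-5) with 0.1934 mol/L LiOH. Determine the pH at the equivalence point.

n(CH3COOH) = 0.1740 x 0.03068 = 0.005338 mol; V(LiOH) at equivalence = 0.005338/0.1934 = 0.02760 L.
At equivalence all the acid is converted to CH3COO-; total volume = 0.03068 + 0.02760 = 0.05828 L, so [CH3COO-] = 0.005338/0.05828 = 0.09159 M.
Kb = Kw/Ka = 1.0e-14 / 1.8 x 10^-5 = 5.56e-10.
[OH^-] = sqrt(Kb x [CH3COO-]) = sqrt(5.56e-10 x 0.09159) = 7.13e-6 M.
pOH = 5.15, so pH = 14.00 - 5.15 = 8.85.

8.85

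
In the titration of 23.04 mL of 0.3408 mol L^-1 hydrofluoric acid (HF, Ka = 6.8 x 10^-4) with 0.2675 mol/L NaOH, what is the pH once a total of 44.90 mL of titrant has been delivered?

12.79

n(acid) = 0.3408 x 0.02304 = 0.007852 mol; n(NaOH) added = 0.2675 x 0.04490 = 0.01201 mol.
Base is in excess by 0.01201 - 0.007852 = 0.004159 mol in a total volume of 0.06794 L.
[OH^-] = 0.004159/0.06794 = 0.06121 M, so pOH = 1.21 and pH = 14.00 - 1.21 = 12.79.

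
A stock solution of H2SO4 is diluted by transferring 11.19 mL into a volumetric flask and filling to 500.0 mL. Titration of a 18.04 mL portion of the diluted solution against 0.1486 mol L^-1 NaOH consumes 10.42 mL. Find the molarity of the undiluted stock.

n(NaOH) = 0.1486 x 0.01042 = 0.001548 mol.
n(H2SO4) in the aliquot = 0.001548 x 1/2 = 0.0007742 mol.
[diluted H2SO4] = 0.0007742 / 0.01804 = 0.04292 M.
Dilution factor = 500.0/11.19 = 44.68, so [stock] = 0.04292 x 44.68 = 1.92 M.

1.92 M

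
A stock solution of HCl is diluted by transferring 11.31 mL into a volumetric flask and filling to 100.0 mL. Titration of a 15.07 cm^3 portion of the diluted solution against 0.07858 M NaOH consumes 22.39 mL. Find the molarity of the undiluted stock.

n(NaOH) = 0.07858 x 0.02239 = 0.001759 mol.
n(HCl) in the aliquot = 0.001759 mol.
[diluted HCl] = 0.001759 / 0.01507 = 0.1167 M.
Dilution factor = 100.0/11.31 = 8.842, so [stock] = 0.1167 x 8.842 = 1.03 M.

1.03 M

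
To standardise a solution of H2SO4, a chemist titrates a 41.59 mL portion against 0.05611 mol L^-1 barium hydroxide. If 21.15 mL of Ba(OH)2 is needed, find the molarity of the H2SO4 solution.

0.0285 M

n(Ba(OH)2) delivered = 0.05611 x 0.02115 = 0.001187 mol.
For a 1:1 reaction, n(H2SO4) = 0.001187 mol.
[H2SO4] = 0.001187 mol / 0.04159 L = 0.0285 M.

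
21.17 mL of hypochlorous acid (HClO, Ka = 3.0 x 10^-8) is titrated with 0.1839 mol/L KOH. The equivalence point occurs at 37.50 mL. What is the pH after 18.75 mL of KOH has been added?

7.52

18.75 mL is exactly half the equivalence volume (37.50/2), i.e. the half-equivalence point.
There, n(HA) = n(A^-), so pH = pKa = -log(3.0 x 10^-8) = 7.52.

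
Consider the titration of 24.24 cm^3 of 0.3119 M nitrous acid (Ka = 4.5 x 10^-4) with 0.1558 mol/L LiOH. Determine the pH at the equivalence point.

8.18

n(HNO2) = 0.3119 x 0.02424 = 0.007560 mol; V(LiOH) at equivalence = 0.007560/0.1558 = 0.04853 L.
At equivalence all the acid is converted to NO2-; total volume = 0.02424 + 0.04853 = 0.07277 L, so [NO2-] = 0.007560/0.07277 = 0.1039 M.
Kb = Kw/Ka = 1.0e-14 / 4.5 x 10^-4 = 2.22e-11.
[OH^-] = sqrt(Kb x [NO2-]) = sqrt(2.22e-11 x 0.1039) = 1.52e-6 M.
pOH = 5.82, so pH = 14.00 - 5.82 = 8.18.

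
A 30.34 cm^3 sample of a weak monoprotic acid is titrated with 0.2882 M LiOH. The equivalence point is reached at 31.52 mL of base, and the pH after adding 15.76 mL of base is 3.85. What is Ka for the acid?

1.4 x 10^-4

15.76 mL is half of the equivalence volume, so this is the half-equivalence point where [HA] = [A^-].
At half-equivalence pH = pKa, so pKa = 3.85.
Ka = 10^(-3.85) = 1.4 x 10^-4.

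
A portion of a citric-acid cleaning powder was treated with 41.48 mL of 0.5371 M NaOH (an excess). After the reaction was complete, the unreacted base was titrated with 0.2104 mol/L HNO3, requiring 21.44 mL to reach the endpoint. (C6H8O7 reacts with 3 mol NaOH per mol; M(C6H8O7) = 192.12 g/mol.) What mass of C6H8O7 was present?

1.14 g

Total n(NaOH) added = 0.5371 x 0.04148 = 0.02228 mol.
n(HNO3) used = 0.2104 x 0.02144 = 0.004511 mol, which equals the excess n(NaOH).
So n(NaOH) consumed by the sample = 0.02228 - 0.004511 = 0.01777 mol.
n(C6H8O7) = 0.01777 / 3 = 0.005923 mol.
mass = 0.005923 mol x 192.12 g/mol = 1.14 g.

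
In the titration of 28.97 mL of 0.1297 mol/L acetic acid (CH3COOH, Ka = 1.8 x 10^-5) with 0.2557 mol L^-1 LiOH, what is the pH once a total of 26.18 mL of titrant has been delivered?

n(acid) = 0.1297 x 0.02897 = 0.003757 mol; n(LiOH) added = 0.2557 x 0.02618 = 0.006694 mol.
Base is in excess by 0.006694 - 0.003757 = 0.002937 mol in a total volume of 0.05515 L.
[OH^-] = 0.002937/0.05515 = 0.05325 M, so pOH = 1.27 and pH = 14.00 - 1.27 = 12.73.

12.73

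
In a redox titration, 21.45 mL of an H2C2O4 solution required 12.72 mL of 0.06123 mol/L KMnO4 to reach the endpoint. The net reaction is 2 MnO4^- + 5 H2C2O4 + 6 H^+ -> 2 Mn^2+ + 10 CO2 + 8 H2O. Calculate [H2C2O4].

0.0908 M

n(KMnO4) = 0.06123 x 0.01272 = 0.0007788 mol.
From the balanced equation, 2 mol KMnO4 reacts with 5 mol H2C2O4, so n(H2C2O4) = 0.0007788 x 5/2 = 0.001947 mol.
[H2C2O4] = 0.001947 / 0.02145 L = 0.0908 M.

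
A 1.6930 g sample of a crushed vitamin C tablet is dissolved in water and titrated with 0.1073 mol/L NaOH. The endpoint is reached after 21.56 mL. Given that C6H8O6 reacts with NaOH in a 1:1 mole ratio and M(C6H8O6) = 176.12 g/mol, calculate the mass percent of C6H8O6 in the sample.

n(NaOH) = 0.1073 x 0.02156 = 0.002313 mol.
n(C6H8O6) = 0.002313 / 1 = 0.002313 mol.
mass of C6H8O6 = 0.002313 x 176.12 = 0.4074 g.
% purity = 0.4074 / 1.6930 x 100 = 24.1%.

24.1%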